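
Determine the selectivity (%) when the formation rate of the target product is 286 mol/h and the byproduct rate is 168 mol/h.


Selectivity = desired / (desired + undesired) * 100
Total products = 286 + 168 = 454 mol/h
S = 286 / 454 * 100
= 0.6300 * 100
= 63.00 %

63.00 %


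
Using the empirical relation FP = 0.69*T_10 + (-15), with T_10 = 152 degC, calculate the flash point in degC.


FP = 0.69 * 152 + (-15) = 89.88

89.88 degC


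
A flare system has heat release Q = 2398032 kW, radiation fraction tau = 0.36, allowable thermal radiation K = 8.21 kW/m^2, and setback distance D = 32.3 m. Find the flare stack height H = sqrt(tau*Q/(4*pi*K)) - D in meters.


tau*Q/(4*pi*K) = 0.36 * 2398032 / (4 * pi * 8.21) = 8367.67
sqrt(8367.67) = 91.475
H = 91.475 - 32.3 = 59.17

59.17 m


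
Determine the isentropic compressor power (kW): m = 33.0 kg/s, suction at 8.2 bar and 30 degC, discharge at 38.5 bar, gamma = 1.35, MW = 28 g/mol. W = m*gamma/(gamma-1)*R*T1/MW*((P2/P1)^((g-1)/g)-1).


Isentropic work: W = m*(gamma/(gamma-1))*(R*T1/MW)*((P2/P1)^((gamma-1)/gamma) - 1)
T1 = 30 + 273.15 = 303.15 K
Pressure ratio = 38.5 / 8.2 = 4.69512
Exponent = (1.35 - 1)/1.35 = 0.259259
(P2/P1)^exp - 1 = 4.69512^0.259259 - 1 = 0.493243
W = 33.0 * 1.35 / 0.35 * 8.314 * 303.15 / 28 * 0.493243 = 5651

5651 kW


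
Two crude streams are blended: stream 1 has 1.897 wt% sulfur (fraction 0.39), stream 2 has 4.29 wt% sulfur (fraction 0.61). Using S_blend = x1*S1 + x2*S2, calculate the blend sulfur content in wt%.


Linear sulfur blending: S_blend = x1*S1 + x2*S2
Contribution 1: 0.39 * 1.897 = 0.73983 wt%
Contribution 2: 0.61 * 4.29 = 2.6169 wt%
S_blend = 0.73983 + 2.6169 = 3.35673

3.35673 wt%


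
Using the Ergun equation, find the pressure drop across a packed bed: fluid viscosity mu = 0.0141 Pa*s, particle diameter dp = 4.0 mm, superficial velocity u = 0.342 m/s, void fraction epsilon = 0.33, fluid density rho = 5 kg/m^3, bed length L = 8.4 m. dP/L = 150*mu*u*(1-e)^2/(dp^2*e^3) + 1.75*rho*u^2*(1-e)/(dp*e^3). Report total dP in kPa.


dp = 4.0 mm = 0.004 m
Viscous term = 150*0.0141*0.342*(1-0.33)^2 / (0.004^2*0.33^3) = 564708
Inertial term = 1.75*5*0.342^2*(1-0.33) / (0.004*0.33^3) = 4770.16
dP/L = 564708 + 4770.16 = 569478 Pa/m
dP = 569478 * 8.4 / 1000 = 4784 kPa

4784 kPa


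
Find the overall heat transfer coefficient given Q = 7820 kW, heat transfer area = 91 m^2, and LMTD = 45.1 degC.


From Q = U*A*LMTD, U = Q / (A * LMTD)
U = 7820 / (91 * 45.1) = 7820 / 4104.1 = 1.905

1.905 kW/(m^2*K)


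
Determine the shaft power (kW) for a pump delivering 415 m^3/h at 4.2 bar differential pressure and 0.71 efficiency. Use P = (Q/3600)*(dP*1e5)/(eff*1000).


Q = 415 / 3600 = 0.115278 m^3/s
P = 0.115278 * (4.2 * 1e5) / 0.71 / 1000 = 68.19

68.19 kW


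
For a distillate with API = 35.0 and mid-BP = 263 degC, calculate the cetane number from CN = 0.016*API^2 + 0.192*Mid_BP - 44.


CN = 0.016 * 35.0^2 + 0.192 * 263 - 44
CN = 19.6 + 50.496 - 44 = 26.096

26.096


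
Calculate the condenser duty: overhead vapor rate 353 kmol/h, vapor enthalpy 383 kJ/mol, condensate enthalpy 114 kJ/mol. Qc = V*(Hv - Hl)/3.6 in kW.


Qc = 353 * (383 - 114) / 3.6 = 353 * 269 / 3.6 = 26380

26380 kW


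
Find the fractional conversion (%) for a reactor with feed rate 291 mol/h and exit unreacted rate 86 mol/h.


X = (F_in - F_out) / F_in * 100
Moles reacted = 291 - 86 = 205
X = 205 / 291 * 100
= 0.7045 * 100
= 70.45 %

70.45 %


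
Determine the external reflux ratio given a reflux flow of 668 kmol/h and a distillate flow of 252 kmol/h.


Reflux ratio definition: R = L / D (liquid returned / distillate withdrawn)
L = 668 kmol/h, D = 252 kmol/h
R = 668 / 252 = 2.651

2.651


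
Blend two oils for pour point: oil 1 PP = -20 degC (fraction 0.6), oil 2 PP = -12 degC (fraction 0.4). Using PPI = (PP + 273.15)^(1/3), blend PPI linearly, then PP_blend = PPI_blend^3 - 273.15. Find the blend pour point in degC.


PPI_1 = (-20 + 273.15)^(1/3) = 6.325953
PPI_2 = (-12 + 273.15)^(1/3) = 6.391901
PPI_blend = 0.6 * 6.325953 + 0.4 * 6.391901 = 6.352332
PP_blend = 6.352332^3 - 273.15 = 256.3301 - 273.15 = -16.82

-16.82 degC


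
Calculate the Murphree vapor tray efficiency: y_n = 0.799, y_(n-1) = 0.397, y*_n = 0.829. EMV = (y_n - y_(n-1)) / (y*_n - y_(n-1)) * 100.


Murphree vapor efficiency: EMV = (y_n - y_(n-1)) / (y*_n - y_(n-1)) * 100
EMV = (0.799 - 0.397) / (0.829 - 0.397) * 100 = 0.402 / 0.432 * 100 = 93.06

93.06 %


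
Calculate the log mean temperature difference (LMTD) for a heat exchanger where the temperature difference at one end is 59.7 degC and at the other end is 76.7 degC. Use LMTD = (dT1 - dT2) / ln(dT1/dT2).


LMTD = (dT1 - dT2) / ln(dT1/dT2)
= (59.7 - 76.7) / ln(59.7 / 76.7) = -17 / -0.25057 = 67.85

67.85 degC


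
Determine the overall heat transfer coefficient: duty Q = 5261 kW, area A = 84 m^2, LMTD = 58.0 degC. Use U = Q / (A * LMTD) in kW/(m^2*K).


From Q = U*A*LMTD, U = Q / (A * LMTD)
U = 5261 / (84 * 58.0) = 5261 / 4872 = 1.080

1.080 kW/(m^2*K)


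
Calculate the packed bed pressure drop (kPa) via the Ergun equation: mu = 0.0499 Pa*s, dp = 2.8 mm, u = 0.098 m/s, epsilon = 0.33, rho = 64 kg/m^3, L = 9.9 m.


dp = 2.8 mm = 0.0028 m
Viscous term = 150*0.0499*0.098*(1-0.33)^2 / (0.0028^2*0.33^3) = 1168720
Inertial term = 1.75*64*0.098^2*(1-0.33) / (0.0028*0.33^3) = 7162.18
dP/L = 1168720 + 7162.18 = 1175880 Pa/m
dP = 1175880 * 9.9 / 1000 = 11640 kPa

11640 kPa


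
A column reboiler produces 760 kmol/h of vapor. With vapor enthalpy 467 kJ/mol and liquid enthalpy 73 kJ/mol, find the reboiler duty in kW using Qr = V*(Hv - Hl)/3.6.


Qr = 760 * (467 - 73) / 3.6 = 760 * 394 / 3.6 = 83180

83180 kW


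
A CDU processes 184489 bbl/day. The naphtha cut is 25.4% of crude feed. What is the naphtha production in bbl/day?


Crude throughput = 184489 bbl/day
Fraction yield = 25.4%
yield = throughput * fraction / 100
yield = 184489 * 25.4 / 100 = 46860.206

46860.206 bbl/day


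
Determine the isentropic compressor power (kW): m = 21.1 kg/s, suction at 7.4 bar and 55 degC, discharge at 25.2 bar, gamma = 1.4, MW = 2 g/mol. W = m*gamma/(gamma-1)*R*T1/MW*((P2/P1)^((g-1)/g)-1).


Isentropic work: W = m*(gamma/(gamma-1))*(R*T1/MW)*((P2/P1)^((gamma-1)/gamma) - 1)
T1 = 55 + 273.15 = 328.15 K
Pressure ratio = 25.2 / 7.4 = 3.40541
Exponent = (1.4 - 1)/1.4 = 0.285714
(P2/P1)^exp - 1 = 3.40541^0.285714 - 1 = 0.419215
W = 21.1 * 1.4 / 0.4 * 8.314 * 328.15 / 2 * 0.419215 = 42230

42230 kW


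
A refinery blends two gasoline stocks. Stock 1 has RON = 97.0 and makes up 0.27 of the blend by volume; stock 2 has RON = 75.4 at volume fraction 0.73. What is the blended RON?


Linear blending: RON_blend = sum(vi * RONi)
Contribution 1: 0.27 * 97.0 = 26.19
Contribution 2: 0.73 * 75.4 = 55.042
RON_blend = 26.19 + 55.042 = 81.232

81.232


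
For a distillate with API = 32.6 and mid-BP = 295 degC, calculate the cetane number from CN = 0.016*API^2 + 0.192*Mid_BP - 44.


CN = 0.016 * 32.6^2 + 0.192 * 295 - 44
CN = 17.00416 + 56.64 - 44 = 29.64416

29.64416


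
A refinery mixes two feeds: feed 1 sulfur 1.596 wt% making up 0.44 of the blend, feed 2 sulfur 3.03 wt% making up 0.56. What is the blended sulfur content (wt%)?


Linear sulfur blending: S_blend = x1*S1 + x2*S2
Contribution 1: 0.44 * 1.596 = 0.70224 wt%
Contribution 2: 0.56 * 3.03 = 1.6968 wt%
S_blend = 0.70224 + 1.6968 = 2.39904

2.39904 wt%


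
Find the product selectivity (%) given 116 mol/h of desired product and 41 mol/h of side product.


Selectivity = desired / (desired + undesired) * 100
Total products = 116 + 41 = 157 mol/h
S = 116 / 157 * 100
= 0.7389 * 100
= 73.89 %

73.89 %


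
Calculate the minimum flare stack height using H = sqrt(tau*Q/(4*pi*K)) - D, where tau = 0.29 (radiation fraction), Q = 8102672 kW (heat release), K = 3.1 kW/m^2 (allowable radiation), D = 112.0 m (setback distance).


tau*Q/(4*pi*K) = 0.29 * 8102672 / (4 * pi * 3.1) = 60319.1
sqrt(60319.1) = 245.599
H = 245.599 - 112.0 = 133.6

133.6 m


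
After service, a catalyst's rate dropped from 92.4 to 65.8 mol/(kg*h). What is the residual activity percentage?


Activity (%) = (rate_used / rate_fresh) * 100
rate_used = 65.8, rate_fresh = 92.4
= (65.8 / 92.4) * 100
= 0.7121 * 100 = 71.21

71.21 %


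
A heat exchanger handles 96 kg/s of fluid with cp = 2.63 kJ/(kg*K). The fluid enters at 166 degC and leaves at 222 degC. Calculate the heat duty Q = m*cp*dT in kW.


Q = m_dot * cp * delta_T
delta_T = 222 - 166 = 56 K
Q = 96 * 2.63 * 56
= 252.48 * 56
= 14138.88 kW

14138.88 kW


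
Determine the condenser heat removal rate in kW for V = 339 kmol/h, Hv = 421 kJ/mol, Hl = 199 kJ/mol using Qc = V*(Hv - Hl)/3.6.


Qc = 339 * (421 - 199) / 3.6 = 339 * 222 / 3.6 = 20900

20900 kW


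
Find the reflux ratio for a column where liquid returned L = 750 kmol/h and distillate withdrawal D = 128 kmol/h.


Reflux ratio definition: R = L / D (liquid returned / distillate withdrawn)
L = 750 kmol/h, D = 128 kmol/h
R = 750 / 128 = 5.859

5.859


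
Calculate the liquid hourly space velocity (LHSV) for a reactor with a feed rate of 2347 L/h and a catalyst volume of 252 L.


LHSV = volumetric feed rate / catalyst volume
= 2347 L/h / 252 L
= 9.313 h^-1

9.313 h^-1


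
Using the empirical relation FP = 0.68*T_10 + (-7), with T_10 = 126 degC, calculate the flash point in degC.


FP = 0.68 * 126 + (-7) = 78.68

78.68 degC


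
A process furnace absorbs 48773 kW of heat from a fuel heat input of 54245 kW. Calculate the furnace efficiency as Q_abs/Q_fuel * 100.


Furnace efficiency = Q_absorbed / Q_fuel * 100
= 48773 / 54245 * 100 = 89.91

89.91 %


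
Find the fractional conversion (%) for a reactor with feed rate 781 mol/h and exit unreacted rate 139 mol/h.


X = (F_in - F_out) / F_in * 100
Moles reacted = 781 - 139 = 642
X = 642 / 781 * 100
= 0.8220 * 100
= 82.20 %

82.20 %


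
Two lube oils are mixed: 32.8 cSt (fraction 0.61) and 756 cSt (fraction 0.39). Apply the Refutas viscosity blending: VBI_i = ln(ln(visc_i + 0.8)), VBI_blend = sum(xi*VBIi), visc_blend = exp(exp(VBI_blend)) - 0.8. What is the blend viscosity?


Refutas method: VBN_i = 14.534*ln(ln(visc_i + 0.8)) + 10.975, blended linearly by mass fraction; since VBN is linear in VBI_i = ln(ln(visc_i + 0.8)) and the fractions sum to 1, blend VBI directly: visc = exp(exp(VBI_blend)) - 0.8
VBI_1 = ln(ln(32.8 + 0.8)) = 1.2569
VBI_2 = ln(ln(756 + 0.8)) = 1.89147
VBI_blend = 0.61 * 1.2569 + 0.39 * 1.89147 = 1.50438
visc_blend = exp(exp(1.50438)) - 0.8 = 89.34

89.34 cSt


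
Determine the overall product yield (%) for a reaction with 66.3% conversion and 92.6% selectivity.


Overall yield = conversion (%) * selectivity (%) / 100
Conversion = 66.3%, Selectivity = 92.6%
Y = 66.3 * 92.6 / 100
= 61.3938 %

61.3938 %


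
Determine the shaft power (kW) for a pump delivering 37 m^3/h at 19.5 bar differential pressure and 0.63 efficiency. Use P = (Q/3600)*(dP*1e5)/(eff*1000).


Q = 37 / 3600 = 0.0102778 m^3/s
P = 0.0102778 * (19.5 * 1e5) / 0.63 / 1000 = 31.81

31.81 kW


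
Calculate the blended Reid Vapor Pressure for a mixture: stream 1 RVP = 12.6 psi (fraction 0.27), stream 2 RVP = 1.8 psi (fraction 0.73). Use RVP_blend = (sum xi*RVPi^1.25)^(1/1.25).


Chevron index: RVP_blend = (sum xi*RVPi^1.25)^(1/1.25)
RVP^1.25 terms: 0.27 * 12.6^1.25 + 0.73 * 1.8^1.25 = 7.93154
RVP_blend = 7.93154^(1/1.25) = 5.242

5.242 psi


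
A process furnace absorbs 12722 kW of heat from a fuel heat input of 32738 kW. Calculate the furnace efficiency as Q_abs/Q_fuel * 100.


Furnace efficiency = Q_absorbed / Q_fuel * 100
= 12722 / 32738 * 100 = 38.86

38.86 %


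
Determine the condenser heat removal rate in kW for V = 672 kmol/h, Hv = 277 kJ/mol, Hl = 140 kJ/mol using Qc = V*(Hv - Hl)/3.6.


Qc = 672 * (277 - 140) / 3.6 = 672 * 137 / 3.6 = 25570

25570 kW


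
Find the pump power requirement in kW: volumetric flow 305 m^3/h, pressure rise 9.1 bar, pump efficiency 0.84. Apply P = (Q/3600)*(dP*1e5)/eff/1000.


Q = 305 / 3600 = 0.0847222 m^3/s
P = 0.0847222 * (9.1 * 1e5) / 0.84 / 1000 = 91.78

91.78 kW


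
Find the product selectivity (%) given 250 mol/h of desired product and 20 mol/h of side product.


Selectivity = desired / (desired + undesired) * 100
Total products = 250 + 20 = 270 mol/h
S = 250 / 270 * 100
= 0.9259 * 100
= 92.59 %

92.59 %


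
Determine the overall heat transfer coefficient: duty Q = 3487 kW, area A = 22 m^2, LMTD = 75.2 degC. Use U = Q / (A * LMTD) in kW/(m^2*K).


From Q = U*A*LMTD, U = Q / (A * LMTD)
U = 3487 / (22 * 75.2) = 3487 / 1654.4 = 2.108

2.108 kW/(m^2*K)


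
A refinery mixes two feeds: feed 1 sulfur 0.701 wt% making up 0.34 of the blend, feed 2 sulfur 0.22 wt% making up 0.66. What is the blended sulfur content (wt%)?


Linear sulfur blending: S_blend = x1*S1 + x2*S2
Contribution 1: 0.34 * 0.701 = 0.23834 wt%
Contribution 2: 0.66 * 0.22 = 0.1452 wt%
S_blend = 0.23834 + 0.1452 = 0.38354

0.38354 wt%


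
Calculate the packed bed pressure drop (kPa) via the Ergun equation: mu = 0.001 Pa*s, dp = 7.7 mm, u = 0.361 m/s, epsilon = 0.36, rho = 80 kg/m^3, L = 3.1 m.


dp = 7.7 mm = 0.0077 m
Viscous term = 150*0.001*0.361*(1-0.36)^2 / (0.0077^2*0.36^3) = 8018.06
Inertial term = 1.75*80*0.361^2*(1-0.36) / (0.0077*0.36^3) = 32503.1
dP/L = 8018.06 + 32503.1 = 40521.2 Pa/m
dP = 40521.2 * 3.1 / 1000 = 125.6 kPa

125.6 kPa


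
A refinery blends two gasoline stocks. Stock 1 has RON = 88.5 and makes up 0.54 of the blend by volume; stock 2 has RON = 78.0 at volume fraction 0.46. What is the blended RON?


Linear blending: RON_blend = sum(vi * RONi)
Contribution 1: 0.54 * 88.5 = 47.79
Contribution 2: 0.46 * 78.0 = 35.88
RON_blend = 47.79 + 35.88 = 83.67

83.67


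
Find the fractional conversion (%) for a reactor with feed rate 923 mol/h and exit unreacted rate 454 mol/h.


X = (F_in - F_out) / F_in * 100
Moles reacted = 923 - 454 = 469
X = 469 / 923 * 100
= 0.5081 * 100
= 50.81 %

50.81 %


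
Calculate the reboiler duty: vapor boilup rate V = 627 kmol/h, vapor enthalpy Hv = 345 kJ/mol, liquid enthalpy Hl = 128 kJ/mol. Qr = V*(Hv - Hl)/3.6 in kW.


Qr = 627 * (345 - 128) / 3.6 = 627 * 217 / 3.6 = 37790

37790 kW


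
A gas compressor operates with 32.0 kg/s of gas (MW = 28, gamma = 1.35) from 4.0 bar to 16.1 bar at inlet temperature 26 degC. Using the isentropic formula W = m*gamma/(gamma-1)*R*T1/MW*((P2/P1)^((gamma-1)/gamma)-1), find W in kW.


Isentropic work: W = m*(gamma/(gamma-1))*(R*T1/MW)*((P2/P1)^((gamma-1)/gamma) - 1)
T1 = 26 + 273.15 = 299.15 K
Pressure ratio = 16.1 / 4.0 = 4.025
Exponent = (1.35 - 1)/1.35 = 0.259259
(P2/P1)^exp - 1 = 4.025^0.259259 - 1 = 0.434799
W = 32.0 * 1.35 / 0.35 * 8.314 * 299.15 / 28 * 0.434799 = 4767

4767 kW


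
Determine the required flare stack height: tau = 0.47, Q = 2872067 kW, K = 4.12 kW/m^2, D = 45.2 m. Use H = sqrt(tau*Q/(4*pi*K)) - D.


tau*Q/(4*pi*K) = 0.47 * 2872067 / (4 * pi * 4.12) = 26072.7
sqrt(26072.7) = 161.47
H = 161.47 - 45.2 = 116.3

116.3 m


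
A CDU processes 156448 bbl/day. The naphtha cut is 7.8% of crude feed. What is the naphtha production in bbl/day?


Crude throughput = 156448 bbl/day
Fraction yield = 7.8%
yield = throughput * fraction / 100
yield = 156448 * 7.8 / 100 = 12202.944

12202.944 bbl/day


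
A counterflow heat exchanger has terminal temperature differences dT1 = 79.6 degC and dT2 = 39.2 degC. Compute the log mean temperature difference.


LMTD = (dT1 - dT2) / ln(dT1/dT2)
= (79.6 - 39.2) / ln(79.6 / 39.2) = 40.4 / 0.708337 = 57.03

57.03 degC


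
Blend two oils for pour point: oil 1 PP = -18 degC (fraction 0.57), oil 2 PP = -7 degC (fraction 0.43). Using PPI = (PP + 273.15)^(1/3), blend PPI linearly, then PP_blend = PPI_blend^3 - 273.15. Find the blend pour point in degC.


PPI_1 = (-18 + 273.15)^(1/3) = 6.342569
PPI_2 = (-7 + 273.15)^(1/3) = 6.432436
PPI_blend = 0.57 * 6.342569 + 0.43 * 6.432436 = 6.381212
PP_blend = 6.381212^3 - 273.15 = 259.8421 - 273.15 = -13.31

-13.31 degC


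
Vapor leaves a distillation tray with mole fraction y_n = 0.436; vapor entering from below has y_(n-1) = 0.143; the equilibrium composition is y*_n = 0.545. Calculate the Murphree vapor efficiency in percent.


Murphree vapor efficiency: EMV = (y_n - y_(n-1)) / (y*_n - y_(n-1)) * 100
EMV = (0.436 - 0.143) / (0.545 - 0.143) * 100 = 0.293 / 0.402 * 100 = 72.89

72.89 %


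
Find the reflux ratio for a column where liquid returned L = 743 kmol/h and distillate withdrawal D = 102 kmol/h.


Reflux ratio definition: R = L / D (liquid returned / distillate withdrawn)
L = 743 kmol/h, D = 102 kmol/h
R = 743 / 102 = 7.284

7.284


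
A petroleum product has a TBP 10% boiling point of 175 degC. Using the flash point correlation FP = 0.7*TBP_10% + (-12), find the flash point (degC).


FP = 0.7 * 175 + (-12) = 110.5

110.5 degC


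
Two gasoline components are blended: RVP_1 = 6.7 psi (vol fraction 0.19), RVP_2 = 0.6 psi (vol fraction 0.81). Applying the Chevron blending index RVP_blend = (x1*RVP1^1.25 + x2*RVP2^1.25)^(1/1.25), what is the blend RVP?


Chevron index: RVP_blend = (sum xi*RVPi^1.25)^(1/1.25)
RVP^1.25 terms: 0.19 * 6.7^1.25 + 0.81 * 0.6^1.25 = 2.47582
RVP_blend = 2.47582^(1/1.25) = 2.065

2.065 psi


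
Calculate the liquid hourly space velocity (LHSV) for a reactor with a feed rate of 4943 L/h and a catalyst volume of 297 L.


LHSV = volumetric feed rate / catalyst volume
= 4943 L/h / 297 L
= 16.64 h^-1

16.64 h^-1


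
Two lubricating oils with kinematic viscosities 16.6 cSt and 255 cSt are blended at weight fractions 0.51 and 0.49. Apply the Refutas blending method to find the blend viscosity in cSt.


Refutas method: VBN_i = 14.534*ln(ln(visc_i + 0.8)) + 10.975, blended linearly by mass fraction; since VBN is linear in VBI_i = ln(ln(visc_i + 0.8)) and the fractions sum to 1, blend VBI directly: visc = exp(exp(VBI_blend)) - 0.8
VBI_1 = ln(ln(16.6 + 0.8)) = 1.04959
VBI_2 = ln(ln(255 + 0.8)) = 1.71279
VBI_blend = 0.51 * 1.04959 + 0.49 * 1.71279 = 1.37456
visc_blend = exp(exp(1.37456)) - 0.8 = 51.31

51.31 cSt


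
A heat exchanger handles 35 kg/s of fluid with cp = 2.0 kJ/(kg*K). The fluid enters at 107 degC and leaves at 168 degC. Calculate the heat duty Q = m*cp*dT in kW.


Q = m_dot * cp * delta_T
delta_T = 168 - 107 = 61 K
Q = 35 * 2.0 * 61
= 70 * 61
= 4270 kW

4270 kW


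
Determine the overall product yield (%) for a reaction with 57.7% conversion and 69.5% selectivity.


Overall yield = conversion (%) * selectivity (%) / 100
Conversion = 57.7%, Selectivity = 69.5%
Y = 57.7 * 69.5 / 100
= 40.1015 %

40.1015 %


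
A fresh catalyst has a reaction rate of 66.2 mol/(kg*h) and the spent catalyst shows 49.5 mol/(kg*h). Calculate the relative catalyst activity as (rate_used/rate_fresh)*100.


Activity (%) = (rate_used / rate_fresh) * 100
rate_used = 49.5, rate_fresh = 66.2
= (49.5 / 66.2) * 100
= 0.7477 * 100 = 74.77

74.77 %


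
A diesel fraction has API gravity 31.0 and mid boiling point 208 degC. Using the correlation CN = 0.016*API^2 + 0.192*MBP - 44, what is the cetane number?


CN = 0.016 * 31.0^2 + 0.192 * 208 - 44
CN = 15.376 + 39.936 - 44 = 11.312

11.312


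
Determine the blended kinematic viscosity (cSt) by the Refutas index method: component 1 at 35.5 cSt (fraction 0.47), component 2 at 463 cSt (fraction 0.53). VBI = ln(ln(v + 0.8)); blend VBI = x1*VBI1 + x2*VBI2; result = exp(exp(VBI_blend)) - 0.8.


Refutas method: VBN_i = 14.534*ln(ln(visc_i + 0.8)) + 10.975, blended linearly by mass fraction; since VBN is linear in VBI_i = ln(ln(visc_i + 0.8)) and the fractions sum to 1, blend VBI directly: visc = exp(exp(VBI_blend)) - 0.8
VBI_1 = ln(ln(35.5 + 0.8)) = 1.27866
VBI_2 = ln(ln(463 + 0.8)) = 1.81474
VBI_blend = 0.47 * 1.27866 + 0.53 * 1.81474 = 1.56278
visc_blend = exp(exp(1.56278)) - 0.8 = 117.4

117.4 cSt


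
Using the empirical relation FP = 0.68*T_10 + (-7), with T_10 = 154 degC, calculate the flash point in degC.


FP = 0.68 * 154 + (-7) = 97.72

97.72 degC


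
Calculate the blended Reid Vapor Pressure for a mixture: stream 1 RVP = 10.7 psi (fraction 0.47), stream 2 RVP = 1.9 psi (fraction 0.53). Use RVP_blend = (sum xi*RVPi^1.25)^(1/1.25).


Chevron index: RVP_blend = (sum xi*RVPi^1.25)^(1/1.25)
RVP^1.25 terms: 0.47 * 10.7^1.25 + 0.53 * 1.9^1.25 = 10.2778
RVP_blend = 10.2778^(1/1.25) = 6.449

6.449 psi


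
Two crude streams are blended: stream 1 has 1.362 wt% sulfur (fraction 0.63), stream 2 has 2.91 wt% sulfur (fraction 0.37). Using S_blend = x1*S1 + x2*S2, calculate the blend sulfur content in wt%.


Linear sulfur blending: S_blend = x1*S1 + x2*S2
Contribution 1: 0.63 * 1.362 = 0.85806 wt%
Contribution 2: 0.37 * 2.91 = 1.0767 wt%
S_blend = 0.85806 + 1.0767 = 1.93476

1.93476 wt%


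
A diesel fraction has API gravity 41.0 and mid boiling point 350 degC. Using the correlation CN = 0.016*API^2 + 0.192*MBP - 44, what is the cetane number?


CN = 0.016 * 41.0^2 + 0.192 * 350 - 44
CN = 26.896 + 67.2 - 44 = 50.096

50.096


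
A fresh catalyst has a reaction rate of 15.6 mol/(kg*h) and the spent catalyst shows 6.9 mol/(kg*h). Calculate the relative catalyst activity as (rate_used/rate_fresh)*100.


Activity (%) = (rate_used / rate_fresh) * 100
rate_used = 6.9, rate_fresh = 15.6
= (6.9 / 15.6) * 100
= 0.4423 * 100 = 44.23

44.23 %


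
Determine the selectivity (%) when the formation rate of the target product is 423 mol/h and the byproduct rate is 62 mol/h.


Selectivity = desired / (desired + undesired) * 100
Total products = 423 + 62 = 485 mol/h
S = 423 / 485 * 100
= 0.8722 * 100
= 87.22 %

87.22 %


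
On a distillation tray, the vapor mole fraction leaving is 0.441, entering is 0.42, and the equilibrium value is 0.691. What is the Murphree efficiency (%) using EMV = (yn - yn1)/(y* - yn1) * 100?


Murphree vapor efficiency: EMV = (y_n - y_(n-1)) / (y*_n - y_(n-1)) * 100
EMV = (0.441 - 0.42) / (0.691 - 0.42) * 100 = 0.021 / 0.271 * 100 = 7.749

7.749 %


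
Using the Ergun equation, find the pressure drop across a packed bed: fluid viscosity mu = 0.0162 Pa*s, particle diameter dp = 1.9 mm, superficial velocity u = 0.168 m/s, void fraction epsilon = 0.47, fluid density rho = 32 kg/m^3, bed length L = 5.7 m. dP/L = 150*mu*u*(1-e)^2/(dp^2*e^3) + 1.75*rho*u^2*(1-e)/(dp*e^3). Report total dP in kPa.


dp = 1.9 mm = 0.0019 m
Viscous term = 150*0.0162*0.168*(1-0.47)^2 / (0.0019^2*0.47^3) = 305961
Inertial term = 1.75*32*0.168^2*(1-0.47) / (0.0019*0.47^3) = 4246.54
dP/L = 305961 + 4246.54 = 310208 Pa/m
dP = 310208 * 5.7 / 1000 = 1768 kPa

1768 kPa


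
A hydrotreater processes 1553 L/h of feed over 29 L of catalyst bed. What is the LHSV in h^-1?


LHSV = volumetric feed rate / catalyst volume
= 1553 L/h / 29 L
= 53.55 h^-1

53.55 h^-1


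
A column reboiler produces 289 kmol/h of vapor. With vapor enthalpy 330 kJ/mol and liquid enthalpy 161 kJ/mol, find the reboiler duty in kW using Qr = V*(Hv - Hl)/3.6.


Qr = 289 * (330 - 161) / 3.6 = 289 * 169 / 3.6 = 13570

13570 kW


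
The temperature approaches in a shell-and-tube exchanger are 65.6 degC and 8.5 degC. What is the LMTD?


LMTD = (dT1 - dT2) / ln(dT1/dT2)
= (65.6 - 8.5) / ln(65.6 / 8.5) = 57.1 / 2.04351 = 27.94

27.94 degC


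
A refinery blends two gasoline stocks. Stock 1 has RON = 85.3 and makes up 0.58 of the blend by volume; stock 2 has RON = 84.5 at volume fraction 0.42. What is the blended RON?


Linear blending: RON_blend = sum(vi * RONi)
Contribution 1: 0.58 * 85.3 = 49.474
Contribution 2: 0.42 * 84.5 = 35.49
RON_blend = 49.474 + 35.49 = 84.964

84.964


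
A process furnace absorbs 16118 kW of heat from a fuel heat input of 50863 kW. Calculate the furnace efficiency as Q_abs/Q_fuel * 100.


Furnace efficiency = Q_absorbed / Q_fuel * 100
= 16118 / 50863 * 100 = 31.69

31.69 %


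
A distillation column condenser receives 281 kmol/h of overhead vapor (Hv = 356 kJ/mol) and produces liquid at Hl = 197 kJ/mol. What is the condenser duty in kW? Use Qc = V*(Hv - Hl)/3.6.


Qc = 281 * (356 - 197) / 3.6 = 281 * 159 / 3.6 = 12410

12410 kW


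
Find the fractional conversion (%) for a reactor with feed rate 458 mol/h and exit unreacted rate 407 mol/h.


X = (F_in - F_out) / F_in * 100
Moles reacted = 458 - 407 = 51
X = 51 / 458 * 100
= 0.1114 * 100
= 11.14 %

11.14 %


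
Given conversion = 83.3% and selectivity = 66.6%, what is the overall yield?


Overall yield = conversion (%) * selectivity (%) / 100
Conversion = 83.3%, Selectivity = 66.6%
Y = 83.3 * 66.6 / 100
= 55.4778 %

55.4778 %


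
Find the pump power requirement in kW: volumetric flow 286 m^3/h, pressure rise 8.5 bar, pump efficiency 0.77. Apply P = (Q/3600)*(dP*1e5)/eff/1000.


Q = 286 / 3600 = 0.0794444 m^3/s
P = 0.0794444 * (8.5 * 1e5) / 0.77 / 1000 = 87.70

87.70 kW


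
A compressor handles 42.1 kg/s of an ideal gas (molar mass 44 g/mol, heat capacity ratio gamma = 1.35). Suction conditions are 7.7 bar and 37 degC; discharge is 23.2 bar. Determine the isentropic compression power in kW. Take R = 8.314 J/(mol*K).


Isentropic work: W = m*(gamma/(gamma-1))*(R*T1/MW)*((P2/P1)^((gamma-1)/gamma) - 1)
T1 = 37 + 273.15 = 310.15 K
Pressure ratio = 23.2 / 7.7 = 3.01299
Exponent = (1.35 - 1)/1.35 = 0.259259
(P2/P1)^exp - 1 = 3.01299^0.259259 - 1 = 0.33102
W = 42.1 * 1.35 / 0.35 * 8.314 * 310.15 / 44 * 0.33102 = 3150

3150 kW


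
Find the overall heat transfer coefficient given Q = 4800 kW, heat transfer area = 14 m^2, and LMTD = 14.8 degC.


From Q = U*A*LMTD, U = Q / (A * LMTD)
U = 4800 / (14 * 14.8) = 4800 / 207.2 = 23.17

23.17 kW/(m^2*K)


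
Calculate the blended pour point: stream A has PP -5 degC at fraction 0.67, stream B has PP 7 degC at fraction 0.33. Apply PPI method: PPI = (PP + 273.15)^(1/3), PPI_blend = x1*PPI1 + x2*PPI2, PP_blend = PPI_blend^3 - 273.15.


PPI_1 = (-5 + 273.15)^(1/3) = 6.448508
PPI_2 = (7 + 273.15)^(1/3) = 6.543301
PPI_blend = 0.67 * 6.448508 + 0.33 * 6.543301 = 6.47979
PP_blend = 6.47979^3 - 273.15 = 272.0713 - 273.15 = -1.08

-1.08 degC


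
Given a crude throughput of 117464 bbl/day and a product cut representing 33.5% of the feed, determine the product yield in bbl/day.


Crude throughput = 117464 bbl/day
Fraction yield = 33.5%
yield = throughput * fraction / 100
yield = 117464 * 33.5 / 100 = 39350.44

39350.44 bbl/day


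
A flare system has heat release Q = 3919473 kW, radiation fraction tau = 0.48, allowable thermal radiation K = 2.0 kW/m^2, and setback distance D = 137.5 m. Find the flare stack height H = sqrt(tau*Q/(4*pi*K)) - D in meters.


tau*Q/(4*pi*K) = 0.48 * 3919473 / (4 * pi * 2.0) = 74856.4
sqrt(74856.4) = 273.599
H = 273.599 - 137.5 = 136.1

136.1 m


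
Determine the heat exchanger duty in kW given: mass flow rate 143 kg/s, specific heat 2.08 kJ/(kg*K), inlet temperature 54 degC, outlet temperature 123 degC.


Q = m_dot * cp * delta_T
delta_T = 123 - 54 = 69 K
Q = 143 * 2.08 * 69
= 297.44 * 69
= 20523.36 kW

20523.36 kW


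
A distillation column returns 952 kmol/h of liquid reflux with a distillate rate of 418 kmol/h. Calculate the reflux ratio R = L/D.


Reflux ratio definition: R = L / D (liquid returned / distillate withdrawn)
L = 952 kmol/h, D = 418 kmol/h
R = 952 / 418 = 2.278

2.278


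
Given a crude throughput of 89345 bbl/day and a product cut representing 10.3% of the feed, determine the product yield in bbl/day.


Crude throughput = 89345 bbl/day
Fraction yield = 10.3%
yield = throughput * fraction / 100
yield = 89345 * 10.3 / 100 = 9202.535

9202.535 bbl/day


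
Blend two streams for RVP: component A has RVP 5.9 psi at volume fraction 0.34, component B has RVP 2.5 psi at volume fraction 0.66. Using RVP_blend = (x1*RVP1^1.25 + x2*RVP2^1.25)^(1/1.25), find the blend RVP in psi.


Chevron index: RVP_blend = (sum xi*RVPi^1.25)^(1/1.25)
RVP^1.25 terms: 0.34 * 5.9^1.25 + 0.66 * 2.5^1.25 = 5.20116
RVP_blend = 5.20116^(1/1.25) = 3.740

3.740 psi


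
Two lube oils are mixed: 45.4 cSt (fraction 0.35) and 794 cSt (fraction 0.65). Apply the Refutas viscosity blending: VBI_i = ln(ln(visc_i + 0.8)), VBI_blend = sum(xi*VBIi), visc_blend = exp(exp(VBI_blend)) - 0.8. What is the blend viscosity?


Refutas method: VBN_i = 14.534*ln(ln(visc_i + 0.8)) + 10.975, blended linearly by mass fraction; since VBN is linear in VBI_i = ln(ln(visc_i + 0.8)) and the fractions sum to 1, blend VBI directly: visc = exp(exp(VBI_blend)) - 0.8
VBI_1 = ln(ln(45.4 + 0.8)) = 1.34364
VBI_2 = ln(ln(794 + 0.8)) = 1.89883
VBI_blend = 0.35 * 1.34364 + 0.65 * 1.89883 = 1.70451
visc_blend = exp(exp(1.70451)) - 0.8 = 243.6

243.6 cSt


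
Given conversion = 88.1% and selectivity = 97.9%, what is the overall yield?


Overall yield = conversion (%) * selectivity (%) / 100
Conversion = 88.1%, Selectivity = 97.9%
Y = 88.1 * 97.9 / 100
= 86.2499 %

86.2499 %


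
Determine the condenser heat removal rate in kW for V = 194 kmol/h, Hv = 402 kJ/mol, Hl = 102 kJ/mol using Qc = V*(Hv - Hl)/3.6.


Qc = 194 * (402 - 102) / 3.6 = 194 * 300 / 3.6 = 16170

16170 kW


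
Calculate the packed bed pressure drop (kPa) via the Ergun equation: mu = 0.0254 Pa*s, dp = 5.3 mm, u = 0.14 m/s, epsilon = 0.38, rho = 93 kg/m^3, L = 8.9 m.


dp = 5.3 mm = 0.0053 m
Viscous term = 150*0.0254*0.14*(1-0.38)^2 / (0.0053^2*0.38^3) = 133025
Inertial term = 1.75*93*0.14^2*(1-0.38) / (0.0053*0.38^3) = 6800.52
dP/L = 133025 + 6800.52 = 139826 Pa/m
dP = 139826 * 8.9 / 1000 = 1244 kPa

1244 kPa


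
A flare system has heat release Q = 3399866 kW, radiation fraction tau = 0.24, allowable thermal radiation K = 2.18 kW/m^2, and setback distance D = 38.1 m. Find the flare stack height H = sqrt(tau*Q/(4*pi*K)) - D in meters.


tau*Q/(4*pi*K) = 0.24 * 3399866 / (4 * pi * 2.18) = 29785.6
sqrt(29785.6) = 172.585
H = 172.585 - 38.1 = 134.5

134.5 m


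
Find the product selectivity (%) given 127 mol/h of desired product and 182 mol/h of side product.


Selectivity = desired / (desired + undesired) * 100
Total products = 127 + 182 = 309 mol/h
S = 127 / 309 * 100
= 0.4110 * 100
= 41.10 %

41.10 %


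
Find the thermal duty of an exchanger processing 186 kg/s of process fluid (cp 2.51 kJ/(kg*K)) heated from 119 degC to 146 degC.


Q = m_dot * cp * delta_T
delta_T = 146 - 119 = 27 K
Q = 186 * 2.51 * 27
= 466.86 * 27
= 12605.22 kW

12605.22 kW


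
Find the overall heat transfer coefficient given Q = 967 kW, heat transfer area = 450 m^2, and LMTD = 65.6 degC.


From Q = U*A*LMTD, U = Q / (A * LMTD)
U = 967 / (450 * 65.6) = 967 / 29520 = 0.03276

0.03276 kW/(m^2*K)


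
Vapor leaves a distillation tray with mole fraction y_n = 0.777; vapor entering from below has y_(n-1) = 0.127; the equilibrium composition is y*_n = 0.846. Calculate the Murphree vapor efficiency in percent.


Murphree vapor efficiency: EMV = (y_n - y_(n-1)) / (y*_n - y_(n-1)) * 100
EMV = (0.777 - 0.127) / (0.846 - 0.127) * 100 = 0.65 / 0.719 * 100 = 90.40

90.40 %


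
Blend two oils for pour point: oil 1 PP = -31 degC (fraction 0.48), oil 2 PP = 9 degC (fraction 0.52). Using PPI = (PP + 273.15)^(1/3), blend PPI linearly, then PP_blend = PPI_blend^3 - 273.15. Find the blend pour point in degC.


PPI_1 = (-31 + 273.15)^(1/3) = 6.232967
PPI_2 = (9 + 273.15)^(1/3) = 6.558835
PPI_blend = 0.48 * 6.232967 + 0.52 * 6.558835 = 6.402418
PP_blend = 6.402418^3 - 273.15 = 262.4412 - 273.15 = -10.71

-10.71 degC


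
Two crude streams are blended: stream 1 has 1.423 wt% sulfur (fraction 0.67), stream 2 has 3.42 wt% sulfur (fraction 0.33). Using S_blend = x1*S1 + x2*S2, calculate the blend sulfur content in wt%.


Linear sulfur blending: S_blend = x1*S1 + x2*S2
Contribution 1: 0.67 * 1.423 = 0.95341 wt%
Contribution 2: 0.33 * 3.42 = 1.1286 wt%
S_blend = 0.95341 + 1.1286 = 2.08201

2.08201 wt%


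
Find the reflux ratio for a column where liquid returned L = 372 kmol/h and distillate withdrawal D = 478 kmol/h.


Reflux ratio definition: R = L / D (liquid returned / distillate withdrawn)
L = 372 kmol/h, D = 478 kmol/h
R = 372 / 478 = 0.7782

0.7782


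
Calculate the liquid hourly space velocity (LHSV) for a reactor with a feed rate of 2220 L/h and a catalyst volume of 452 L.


LHSV = volumetric feed rate / catalyst volume
= 2220 L/h / 452 L
= 4.912 h^-1

4.912 h^-1


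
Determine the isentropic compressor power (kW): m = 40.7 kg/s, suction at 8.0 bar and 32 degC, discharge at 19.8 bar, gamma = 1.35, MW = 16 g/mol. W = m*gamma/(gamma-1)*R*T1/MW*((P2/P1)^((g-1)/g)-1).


Isentropic work: W = m*(gamma/(gamma-1))*(R*T1/MW)*((P2/P1)^((gamma-1)/gamma) - 1)
T1 = 32 + 273.15 = 305.15 K
Pressure ratio = 19.8 / 8.0 = 2.475
Exponent = (1.35 - 1)/1.35 = 0.259259
(P2/P1)^exp - 1 = 2.475^0.259259 - 1 = 0.264847
W = 40.7 * 1.35 / 0.35 * 8.314 * 305.15 / 16 * 0.264847 = 6593

6593 kW


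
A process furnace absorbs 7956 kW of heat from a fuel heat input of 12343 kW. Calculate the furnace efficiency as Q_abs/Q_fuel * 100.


Furnace efficiency = Q_absorbed / Q_fuel * 100
= 7956 / 12343 * 100 = 64.46

64.46 %


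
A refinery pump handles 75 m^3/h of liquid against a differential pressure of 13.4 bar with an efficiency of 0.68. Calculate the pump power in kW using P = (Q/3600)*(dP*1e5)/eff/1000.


Q = 75 / 3600 = 0.0208333 m^3/s
P = 0.0208333 * (13.4 * 1e5) / 0.68 / 1000 = 41.05

41.05 kW


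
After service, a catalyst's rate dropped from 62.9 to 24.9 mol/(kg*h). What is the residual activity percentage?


Activity (%) = (rate_used / rate_fresh) * 100
rate_used = 24.9, rate_fresh = 62.9
= (24.9 / 62.9) * 100
= 0.3959 * 100 = 39.59

39.59 %


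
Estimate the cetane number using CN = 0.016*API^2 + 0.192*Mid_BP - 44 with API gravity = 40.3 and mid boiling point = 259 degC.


CN = 0.016 * 40.3^2 + 0.192 * 259 - 44
CN = 25.98544 + 49.728 - 44 = 31.71344

31.71344


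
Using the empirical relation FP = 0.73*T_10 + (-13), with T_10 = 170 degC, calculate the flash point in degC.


FP = 0.73 * 170 + (-13) = 111.1

111.1 degC


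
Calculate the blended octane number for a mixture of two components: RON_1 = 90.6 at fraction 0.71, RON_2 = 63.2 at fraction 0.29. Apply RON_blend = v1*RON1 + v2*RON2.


Linear blending: RON_blend = sum(vi * RONi)
Contribution 1: 0.71 * 90.6 = 64.326
Contribution 2: 0.29 * 63.2 = 18.328
RON_blend = 64.326 + 18.328 = 82.654

82.654


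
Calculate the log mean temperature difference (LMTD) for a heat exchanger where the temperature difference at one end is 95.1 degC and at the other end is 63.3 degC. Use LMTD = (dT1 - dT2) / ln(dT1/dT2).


LMTD = (dT1 - dT2) / ln(dT1/dT2)
= (95.1 - 63.3) / ln(95.1 / 63.3) = 31.8 / 0.407044 = 78.12

78.12 degC


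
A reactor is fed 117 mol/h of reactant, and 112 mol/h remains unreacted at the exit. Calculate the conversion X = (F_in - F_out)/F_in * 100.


X = (F_in - F_out) / F_in * 100
Moles reacted = 117 - 112 = 5
X = 5 / 117 * 100
= 0.04274 * 100
= 4.274 %

4.274 %


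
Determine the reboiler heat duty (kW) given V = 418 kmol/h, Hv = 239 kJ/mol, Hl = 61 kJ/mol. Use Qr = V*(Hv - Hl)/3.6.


Qr = 418 * (239 - 61) / 3.6 = 418 * 178 / 3.6 = 20670

20670 kW


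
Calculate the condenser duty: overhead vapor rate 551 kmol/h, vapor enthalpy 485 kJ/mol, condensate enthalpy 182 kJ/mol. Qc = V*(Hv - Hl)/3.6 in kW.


Qc = 551 * (485 - 182) / 3.6 = 551 * 303 / 3.6 = 46380

46380 kW


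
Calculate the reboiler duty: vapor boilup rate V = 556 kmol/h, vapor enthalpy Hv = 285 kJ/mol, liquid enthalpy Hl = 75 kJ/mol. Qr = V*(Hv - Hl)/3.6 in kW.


Qr = 556 * (285 - 75) / 3.6 = 556 * 210 / 3.6 = 32430

32430 kW


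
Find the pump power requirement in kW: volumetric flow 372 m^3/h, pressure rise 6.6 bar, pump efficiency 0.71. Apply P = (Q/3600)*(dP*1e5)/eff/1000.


Q = 372 / 3600 = 0.103333 m^3/s
P = 0.103333 * (6.6 * 1e5) / 0.71 / 1000 = 96.06

96.06 kW


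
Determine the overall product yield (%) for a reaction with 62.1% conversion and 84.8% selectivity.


Overall yield = conversion (%) * selectivity (%) / 100
Conversion = 62.1%, Selectivity = 84.8%
Y = 62.1 * 84.8 / 100
= 52.6608 %

52.6608 %


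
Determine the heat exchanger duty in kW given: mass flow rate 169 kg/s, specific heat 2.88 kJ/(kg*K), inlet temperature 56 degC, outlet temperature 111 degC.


Q = m_dot * cp * delta_T
delta_T = 111 - 56 = 55 K
Q = 169 * 2.88 * 55
= 486.72 * 55
= 26769.6 kW

26769.6 kW


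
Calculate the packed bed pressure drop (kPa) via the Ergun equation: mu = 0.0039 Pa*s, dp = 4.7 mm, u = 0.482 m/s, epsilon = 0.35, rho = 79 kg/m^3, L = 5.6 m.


dp = 4.7 mm = 0.0047 m
Viscous term = 150*0.0039*0.482*(1-0.35)^2 / (0.0047^2*0.35^3) = 125785
Inertial term = 1.75*79*0.482^2*(1-0.35) / (0.0047*0.35^3) = 103603
dP/L = 125785 + 103603 = 229388 Pa/m
dP = 229388 * 5.6 / 1000 = 1285 kPa

1285 kPa


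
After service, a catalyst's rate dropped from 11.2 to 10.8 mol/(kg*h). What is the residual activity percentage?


Activity (%) = (rate_used / rate_fresh) * 100
rate_used = 10.8, rate_fresh = 11.2
= (10.8 / 11.2) * 100
= 0.9643 * 100 = 96.43

96.43 %


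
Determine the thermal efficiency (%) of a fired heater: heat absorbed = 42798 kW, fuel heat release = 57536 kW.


Furnace efficiency = Q_absorbed / Q_fuel * 100
= 42798 / 57536 * 100 = 74.38

74.38 %


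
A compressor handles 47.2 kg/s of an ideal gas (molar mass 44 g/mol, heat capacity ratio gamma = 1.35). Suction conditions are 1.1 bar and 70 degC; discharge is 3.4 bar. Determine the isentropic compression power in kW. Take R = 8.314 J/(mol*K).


Isentropic work: W = m*(gamma/(gamma-1))*(R*T1/MW)*((P2/P1)^((gamma-1)/gamma) - 1)
T1 = 70 + 273.15 = 343.15 K
Pressure ratio = 3.4 / 1.1 = 3.09091
Exponent = (1.35 - 1)/1.35 = 0.259259
(P2/P1)^exp - 1 = 3.09091^0.259259 - 1 = 0.33986
W = 47.2 * 1.35 / 0.35 * 8.314 * 343.15 / 44 * 0.33986 = 4012

4012 kW


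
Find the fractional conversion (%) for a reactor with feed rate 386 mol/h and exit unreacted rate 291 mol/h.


X = (F_in - F_out) / F_in * 100
Moles reacted = 386 - 291 = 95
X = 95 / 386 * 100
= 0.2461 * 100
= 24.61 %

24.61 %


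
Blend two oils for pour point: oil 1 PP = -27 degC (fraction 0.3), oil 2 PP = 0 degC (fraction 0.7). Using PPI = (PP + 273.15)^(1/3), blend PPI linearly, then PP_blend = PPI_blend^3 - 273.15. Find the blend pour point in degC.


PPI_1 = (-27 + 273.15)^(1/3) = 6.2671
PPI_2 = (0 + 273.15)^(1/3) = 6.488342
PPI_blend = 0.3 * 6.2671 + 0.7 * 6.488342 = 6.421969
PP_blend = 6.421969^3 - 273.15 = 264.8528 - 273.15 = -8.3

-8.3 degC


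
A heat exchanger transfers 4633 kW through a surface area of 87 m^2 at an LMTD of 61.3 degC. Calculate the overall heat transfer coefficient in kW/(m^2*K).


From Q = U*A*LMTD, U = Q / (A * LMTD)
U = 4633 / (87 * 61.3) = 4633 / 5333.1 = 0.8687

0.8687 kW/(m^2*K)


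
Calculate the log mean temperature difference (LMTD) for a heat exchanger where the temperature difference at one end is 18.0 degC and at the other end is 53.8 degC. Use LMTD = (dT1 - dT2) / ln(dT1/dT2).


LMTD = (dT1 - dT2) / ln(dT1/dT2)
= (18.0 - 53.8) / ln(18.0 / 53.8) = -35.8 / -1.0949 = 32.70

32.70 degC


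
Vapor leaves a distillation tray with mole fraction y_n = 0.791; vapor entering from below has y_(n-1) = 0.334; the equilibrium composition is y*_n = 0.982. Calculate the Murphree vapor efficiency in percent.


Murphree vapor efficiency: EMV = (y_n - y_(n-1)) / (y*_n - y_(n-1)) * 100
EMV = (0.791 - 0.334) / (0.982 - 0.334) * 100 = 0.457 / 0.648 * 100 = 70.52

70.52 %


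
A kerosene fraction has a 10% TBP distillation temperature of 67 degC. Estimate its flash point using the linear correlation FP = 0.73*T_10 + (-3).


FP = 0.73 * 67 + (-3) = 45.91

45.91 degC


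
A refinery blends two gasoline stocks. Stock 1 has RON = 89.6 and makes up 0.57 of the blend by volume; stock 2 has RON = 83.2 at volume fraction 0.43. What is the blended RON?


Linear blending: RON_blend = sum(vi * RONi)
Contribution 1: 0.57 * 89.6 = 51.072
Contribution 2: 0.43 * 83.2 = 35.776
RON_blend = 51.072 + 35.776 = 86.848

86.848
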